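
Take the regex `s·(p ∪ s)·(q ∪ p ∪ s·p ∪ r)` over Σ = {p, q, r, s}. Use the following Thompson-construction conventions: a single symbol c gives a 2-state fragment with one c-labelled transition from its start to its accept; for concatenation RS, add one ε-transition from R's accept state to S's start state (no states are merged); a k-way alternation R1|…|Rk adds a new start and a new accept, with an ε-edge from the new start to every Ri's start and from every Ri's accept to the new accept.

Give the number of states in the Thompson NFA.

By structural recursion:
Each of the 8 symbol leaves contributes a 2-state fragment.
  p ∪ s : 6 states
  s·p : 4 states
  q ∪ p ∪ s·p ∪ r : 12 states
  s·(p ∪ s)·(q ∪ p ∪ s·p ∪ r) : 20 states

20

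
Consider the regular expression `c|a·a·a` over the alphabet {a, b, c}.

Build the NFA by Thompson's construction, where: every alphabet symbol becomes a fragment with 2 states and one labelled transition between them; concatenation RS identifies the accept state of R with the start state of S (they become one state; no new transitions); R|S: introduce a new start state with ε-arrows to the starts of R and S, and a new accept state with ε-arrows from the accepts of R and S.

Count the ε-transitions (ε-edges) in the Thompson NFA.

4

Recursing over subexpressions:
Each of the 4 symbol leaves contributes 0 ε-transitions.
  a·a·a — 0 ε-transitions
  c|a·a·a — 4 ε-transitions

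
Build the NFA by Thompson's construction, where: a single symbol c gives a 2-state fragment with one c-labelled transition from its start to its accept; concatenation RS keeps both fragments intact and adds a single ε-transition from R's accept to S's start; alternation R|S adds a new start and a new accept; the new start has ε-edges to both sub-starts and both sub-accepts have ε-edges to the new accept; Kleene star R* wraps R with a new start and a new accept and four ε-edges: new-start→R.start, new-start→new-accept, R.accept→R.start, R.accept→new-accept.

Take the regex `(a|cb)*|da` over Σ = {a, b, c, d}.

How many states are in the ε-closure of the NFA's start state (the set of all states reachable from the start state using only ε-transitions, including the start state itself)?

8

Work bottom-up. For each fragment F, track |ε-closure(F.start)| and whether F's accept lies in that closure (i.e. whether F accepts ε). A single-symbol fragment has closure size 1 and does not accept ε.
  cb — |closure| equals the left operand's closure size = 1 (its accept is not ε-reachable, so the closure stops there)
  a|cb — new start ε-reaches every alternative's start; none of them accept ε, so the new accept is not reached: |closure| = 1 + 1 + 1 = 3
  (a|cb)* — |closure| = 1 (new start) + 3 (body) + 1 (new accept) = 5
  da — same as the first factor's closure: |closure| = 1
  (a|cb)*|da — new start ε-reaches every alternative's start; at least one alternative accepts ε, so the union's new accept is reached too: |closure| = 1 + 5 + 1 + 1 = 8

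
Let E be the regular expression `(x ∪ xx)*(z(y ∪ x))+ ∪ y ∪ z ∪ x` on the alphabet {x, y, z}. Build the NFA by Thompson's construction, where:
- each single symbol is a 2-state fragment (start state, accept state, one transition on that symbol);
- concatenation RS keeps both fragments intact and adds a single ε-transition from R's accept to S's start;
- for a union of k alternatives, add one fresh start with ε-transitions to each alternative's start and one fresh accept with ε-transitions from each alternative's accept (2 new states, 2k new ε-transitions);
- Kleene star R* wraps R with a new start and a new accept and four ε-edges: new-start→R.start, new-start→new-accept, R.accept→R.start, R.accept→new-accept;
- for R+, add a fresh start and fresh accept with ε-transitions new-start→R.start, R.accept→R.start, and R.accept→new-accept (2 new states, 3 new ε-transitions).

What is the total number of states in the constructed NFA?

Per subexpression:
Each of the 9 symbol leaves contributes a 2-state fragment.
  xx → 4 states
  x ∪ xx → 8 states
  (x ∪ xx)* → 10 states
  y ∪ x → 6 states
  z(y ∪ x) → 8 states
  (z(y ∪ x))+ → 10 states
  (x ∪ xx)*(z(y ∪ x))+ → 20 states
  (x ∪ xx)*(z(y ∪ x))+ ∪ y ∪ z ∪ x → 28 states

28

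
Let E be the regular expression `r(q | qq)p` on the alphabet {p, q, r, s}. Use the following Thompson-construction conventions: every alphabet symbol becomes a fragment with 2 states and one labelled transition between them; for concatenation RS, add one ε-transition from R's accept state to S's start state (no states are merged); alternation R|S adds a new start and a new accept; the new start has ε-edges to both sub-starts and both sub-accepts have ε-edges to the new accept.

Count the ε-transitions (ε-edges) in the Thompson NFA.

Bottom-up over the parse tree:
Each of the 5 symbol leaves contributes 0 ε-transitions.
  qq → 1 ε-transition
  q | qq → 5 ε-transitions
  r(q | qq)p → 7 ε-transitions

7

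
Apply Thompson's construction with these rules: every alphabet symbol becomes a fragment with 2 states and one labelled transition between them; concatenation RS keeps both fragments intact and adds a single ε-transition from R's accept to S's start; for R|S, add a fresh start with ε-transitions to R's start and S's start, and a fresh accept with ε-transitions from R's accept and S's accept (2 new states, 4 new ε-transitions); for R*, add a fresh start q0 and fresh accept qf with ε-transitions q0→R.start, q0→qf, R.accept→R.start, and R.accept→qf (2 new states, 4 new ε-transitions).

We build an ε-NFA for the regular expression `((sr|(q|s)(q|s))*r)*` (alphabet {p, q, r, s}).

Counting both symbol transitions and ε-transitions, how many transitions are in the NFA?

30

By structural recursion:
Each of the 7 symbol leaves contributes 1 transition (1 symbol, 0 ε).
  sr → 3 transitions (2 symbol, 1 ε)
  q|s → 6 transitions (2 symbol, 4 ε)
  q|s → 6 transitions (2 symbol, 4 ε)
  (q|s)(q|s) → 13 transitions (4 symbol, 9 ε)
  sr|(q|s)(q|s) → 20 transitions (6 symbol, 14 ε)
  (sr|(q|s)(q|s))* → 24 transitions (6 symbol, 18 ε)
  (sr|(q|s)(q|s))*r → 26 transitions (7 symbol, 19 ε)
  ((sr|(q|s)(q|s))*r)* → 30 transitions (7 symbol, 23 ε)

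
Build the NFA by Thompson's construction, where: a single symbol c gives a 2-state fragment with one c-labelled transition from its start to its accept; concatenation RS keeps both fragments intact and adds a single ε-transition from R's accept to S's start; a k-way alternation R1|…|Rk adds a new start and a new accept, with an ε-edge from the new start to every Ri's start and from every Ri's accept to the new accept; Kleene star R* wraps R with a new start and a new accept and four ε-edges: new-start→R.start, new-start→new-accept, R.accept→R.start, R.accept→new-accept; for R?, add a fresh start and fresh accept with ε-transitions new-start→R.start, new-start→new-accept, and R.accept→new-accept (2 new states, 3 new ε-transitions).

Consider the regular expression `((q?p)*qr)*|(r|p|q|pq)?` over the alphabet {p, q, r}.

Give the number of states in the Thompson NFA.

Per subexpression:
Each of the 9 symbol leaves contributes a 2-state fragment.
  q? — 4 states
  q?p — 6 states
  (q?p)* — 8 states
  (q?p)*qr — 12 states
  ((q?p)*qr)* — 14 states
  pq — 4 states
  r|p|q|pq — 12 states
  (r|p|q|pq)? — 14 states
  ((q?p)*qr)*|(r|p|q|pq)? — 30 states

30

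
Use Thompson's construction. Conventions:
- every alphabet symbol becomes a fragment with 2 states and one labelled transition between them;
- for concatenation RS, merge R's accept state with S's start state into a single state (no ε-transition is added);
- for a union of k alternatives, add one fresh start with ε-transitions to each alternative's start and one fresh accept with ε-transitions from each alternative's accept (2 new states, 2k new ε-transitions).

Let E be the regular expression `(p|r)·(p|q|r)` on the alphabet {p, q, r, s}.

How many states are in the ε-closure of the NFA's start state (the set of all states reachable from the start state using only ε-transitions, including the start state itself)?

Let C(F) = |ε-closure(F.start)| within fragment F, and note whether F accepts ε. Symbol fragments have C = 1 and do not accept ε. Then:
  p|r → new start ε-reaches every alternative's start; none of them accept ε, so the new accept is not reached: |ε-closure| = 1 + 1 + 1 = 3
  p|q|r → new start ε-reaches every alternative's start; none of them accept ε, so the new accept is not reached: |ε-closure| = 1 + 1 + 1 + 1 = 4
  (p|r)·(p|q|r) → same as the first factor's closure: |ε-closure| = 3

3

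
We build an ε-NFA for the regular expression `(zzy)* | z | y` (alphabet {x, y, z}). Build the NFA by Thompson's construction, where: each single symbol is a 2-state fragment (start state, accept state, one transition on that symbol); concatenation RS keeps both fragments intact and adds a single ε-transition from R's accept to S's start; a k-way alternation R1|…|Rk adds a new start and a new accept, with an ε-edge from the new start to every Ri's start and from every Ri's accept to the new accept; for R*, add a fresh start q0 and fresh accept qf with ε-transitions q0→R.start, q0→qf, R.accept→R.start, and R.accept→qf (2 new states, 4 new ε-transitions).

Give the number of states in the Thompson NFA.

14

Recursing over subexpressions:
Each of the 5 symbol leaves contributes a 2-state fragment.
  zzy : 6 states
  (zzy)* : 8 states
  (zzy)* | z | y : 14 states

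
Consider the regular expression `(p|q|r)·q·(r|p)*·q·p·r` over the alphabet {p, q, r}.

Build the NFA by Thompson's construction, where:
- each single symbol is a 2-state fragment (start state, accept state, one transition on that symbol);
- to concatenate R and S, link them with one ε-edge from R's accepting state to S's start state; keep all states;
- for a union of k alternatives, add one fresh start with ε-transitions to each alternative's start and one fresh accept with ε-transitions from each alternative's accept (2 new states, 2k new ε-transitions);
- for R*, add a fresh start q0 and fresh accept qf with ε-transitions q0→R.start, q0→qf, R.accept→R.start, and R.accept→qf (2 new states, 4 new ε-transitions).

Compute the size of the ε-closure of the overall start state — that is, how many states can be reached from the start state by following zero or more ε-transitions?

Compute the ε-closure size of each fragment's start state recursively; a symbol fragment's start has no outgoing ε-edge, so its closure is just itself (size 1).
  p|q|r : C = 1 + 1 + 1 + 1 = 4 (the new accept is not ε-reachable since no branch accepts ε)
  r|p : C = 1 + 1 + 1 = 3 (the new accept is not ε-reachable since no branch accepts ε)
  (r|p)* : C = 1 (new start) + 3 (body) + 1 (new accept) = 5
  (p|q|r)·q·(r|p)*·q·p·r : same as the first factor's closure: C = 4

4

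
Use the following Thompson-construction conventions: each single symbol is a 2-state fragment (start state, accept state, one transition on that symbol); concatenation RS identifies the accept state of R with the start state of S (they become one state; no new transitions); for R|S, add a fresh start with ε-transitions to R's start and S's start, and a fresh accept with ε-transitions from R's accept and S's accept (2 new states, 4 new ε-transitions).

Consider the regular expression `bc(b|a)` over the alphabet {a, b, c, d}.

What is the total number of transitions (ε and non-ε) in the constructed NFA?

8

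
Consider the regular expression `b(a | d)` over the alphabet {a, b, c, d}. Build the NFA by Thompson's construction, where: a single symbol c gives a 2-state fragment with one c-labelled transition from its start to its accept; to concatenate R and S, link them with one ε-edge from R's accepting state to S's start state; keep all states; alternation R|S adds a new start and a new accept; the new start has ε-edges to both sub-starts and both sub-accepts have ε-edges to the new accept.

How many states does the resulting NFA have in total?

Recursing over subexpressions:
Each of the 3 symbol leaves contributes a 2-state fragment.
  a | d : 6 states
  b(a | d) : 8 states

8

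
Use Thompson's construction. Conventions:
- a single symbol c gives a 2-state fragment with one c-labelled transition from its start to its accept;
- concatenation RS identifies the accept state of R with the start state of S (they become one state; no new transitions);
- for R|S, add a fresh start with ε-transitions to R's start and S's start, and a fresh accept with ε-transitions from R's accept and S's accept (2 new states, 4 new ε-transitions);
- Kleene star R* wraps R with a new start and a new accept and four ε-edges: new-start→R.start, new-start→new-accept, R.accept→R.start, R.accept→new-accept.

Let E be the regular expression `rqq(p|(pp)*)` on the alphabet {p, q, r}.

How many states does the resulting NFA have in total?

12

Building bottom-up:
Each of the 6 symbol leaves contributes a 2-state fragment.
  pp : 3 states
  (pp)* : 5 states
  p|(pp)* : 9 states
  rqq(p|(pp)*) : 12 states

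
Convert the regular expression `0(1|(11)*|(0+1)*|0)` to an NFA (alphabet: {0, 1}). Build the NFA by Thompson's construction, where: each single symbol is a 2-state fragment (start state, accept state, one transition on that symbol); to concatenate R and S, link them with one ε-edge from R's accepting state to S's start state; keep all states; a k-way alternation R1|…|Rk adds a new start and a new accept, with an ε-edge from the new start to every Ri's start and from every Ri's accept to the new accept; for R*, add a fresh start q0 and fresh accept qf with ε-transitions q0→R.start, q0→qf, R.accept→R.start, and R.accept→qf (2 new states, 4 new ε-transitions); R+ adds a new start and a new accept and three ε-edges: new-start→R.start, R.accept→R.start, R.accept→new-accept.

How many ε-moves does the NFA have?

By structural recursion:
Each of the 7 symbol leaves contributes 0 ε-transitions.
  11 = 1 ε-transition
  (11)* = 5 ε-transitions
  0+ = 3 ε-transitions
  0+1 = 4 ε-transitions
  (0+1)* = 8 ε-transitions
  1|(11)*|(0+1)*|0 = 21 ε-transitions
  0(1|(11)*|(0+1)*|0) = 22 ε-transitions

22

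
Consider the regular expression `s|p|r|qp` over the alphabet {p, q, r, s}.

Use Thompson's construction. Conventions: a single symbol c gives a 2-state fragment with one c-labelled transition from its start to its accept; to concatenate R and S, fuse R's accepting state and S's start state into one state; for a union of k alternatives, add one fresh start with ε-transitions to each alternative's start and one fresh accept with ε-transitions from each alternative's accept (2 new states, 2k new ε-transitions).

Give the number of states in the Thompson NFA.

Building bottom-up:
Each of the 5 symbol leaves contributes a 2-state fragment.
  qp : 3 states
  s|p|r|qp : 11 states

11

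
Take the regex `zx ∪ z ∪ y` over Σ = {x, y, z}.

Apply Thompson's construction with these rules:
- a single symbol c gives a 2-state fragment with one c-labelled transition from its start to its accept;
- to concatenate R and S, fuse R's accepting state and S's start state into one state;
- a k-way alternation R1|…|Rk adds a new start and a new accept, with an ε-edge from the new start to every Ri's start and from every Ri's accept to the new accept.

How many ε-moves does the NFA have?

Building bottom-up:
Each of the 4 symbol leaves contributes 0 ε-transitions.
  zx — 0 ε-transitions
  zx ∪ z ∪ y — 6 ε-transitions

6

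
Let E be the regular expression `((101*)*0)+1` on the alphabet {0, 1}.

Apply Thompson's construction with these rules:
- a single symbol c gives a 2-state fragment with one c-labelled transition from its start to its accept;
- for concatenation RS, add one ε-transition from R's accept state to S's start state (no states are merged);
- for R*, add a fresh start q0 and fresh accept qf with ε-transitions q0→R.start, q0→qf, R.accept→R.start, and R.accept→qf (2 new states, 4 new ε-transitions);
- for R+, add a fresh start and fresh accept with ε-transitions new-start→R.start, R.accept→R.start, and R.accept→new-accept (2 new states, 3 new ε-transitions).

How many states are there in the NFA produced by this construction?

Building bottom-up:
Each of the 5 symbol leaves contributes a 2-state fragment.
  1* — 4 states
  101* — 8 states
  (101*)* — 10 states
  (101*)*0 — 12 states
  ((101*)*0)+ — 14 states
  ((101*)*0)+1 — 16 states

16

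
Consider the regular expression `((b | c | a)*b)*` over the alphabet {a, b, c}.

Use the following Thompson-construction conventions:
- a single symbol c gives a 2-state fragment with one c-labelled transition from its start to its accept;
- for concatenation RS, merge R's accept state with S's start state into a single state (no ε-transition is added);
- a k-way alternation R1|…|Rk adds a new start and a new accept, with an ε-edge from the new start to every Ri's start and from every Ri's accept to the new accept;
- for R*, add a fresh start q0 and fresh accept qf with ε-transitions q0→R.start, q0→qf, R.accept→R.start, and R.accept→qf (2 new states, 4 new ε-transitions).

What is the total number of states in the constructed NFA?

13

Bottom-up over the parse tree:
Each of the 4 symbol leaves contributes a 2-state fragment.
  b | c | a = 8 states
  (b | c | a)* = 10 states
  (b | c | a)*b = 11 states
  ((b | c | a)*b)* = 13 states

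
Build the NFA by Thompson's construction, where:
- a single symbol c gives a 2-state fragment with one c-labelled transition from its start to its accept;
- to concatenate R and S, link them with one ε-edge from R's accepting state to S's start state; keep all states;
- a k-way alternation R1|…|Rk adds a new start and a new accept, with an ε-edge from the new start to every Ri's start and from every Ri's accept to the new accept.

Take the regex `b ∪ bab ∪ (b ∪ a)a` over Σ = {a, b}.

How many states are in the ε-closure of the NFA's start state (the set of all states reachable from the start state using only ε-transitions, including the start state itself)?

Work bottom-up. For each fragment F, track |ε-closure(F.start)| and whether F's accept lies in that closure (i.e. whether F accepts ε). A single-symbol fragment has closure size 1 and does not accept ε.
  bab — same as the first factor's closure: |ε-closure| = 1
  b ∪ a — new start ε-reaches every alternative's start; none of them accept ε, so the new accept is not reached: |ε-closure| = 1 + 1 + 1 = 3
  (b ∪ a)a — |ε-closure| equals the left operand's closure size = 3 (its accept is not ε-reachable, so the closure stops there)
  b ∪ bab ∪ (b ∪ a)a — |ε-closure| = 1 + 1 + 1 + 3 = 6 (the new accept is not ε-reachable since no branch accepts ε)

6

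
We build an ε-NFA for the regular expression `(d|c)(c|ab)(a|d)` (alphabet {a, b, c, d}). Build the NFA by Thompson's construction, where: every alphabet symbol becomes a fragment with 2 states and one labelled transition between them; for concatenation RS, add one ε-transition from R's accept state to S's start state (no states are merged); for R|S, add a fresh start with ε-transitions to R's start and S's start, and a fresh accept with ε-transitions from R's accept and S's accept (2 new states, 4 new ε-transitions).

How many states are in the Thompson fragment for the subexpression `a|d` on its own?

Fragment for `a|d`:
Each of the 2 symbol leaves contributes a 2-state fragment.
  a|d = 6 states

6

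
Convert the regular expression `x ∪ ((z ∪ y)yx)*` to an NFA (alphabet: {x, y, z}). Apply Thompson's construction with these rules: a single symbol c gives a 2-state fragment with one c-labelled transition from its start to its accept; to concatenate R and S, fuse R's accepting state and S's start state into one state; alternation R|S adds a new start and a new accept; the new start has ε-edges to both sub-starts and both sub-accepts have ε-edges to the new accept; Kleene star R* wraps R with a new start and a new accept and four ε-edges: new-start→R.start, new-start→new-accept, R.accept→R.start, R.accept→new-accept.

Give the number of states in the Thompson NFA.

14

Bottom-up over the parse tree:
Each of the 5 symbol leaves contributes a 2-state fragment.
  z ∪ y = 6 states
  (z ∪ y)yx = 8 states
  ((z ∪ y)yx)* = 10 states
  x ∪ ((z ∪ y)yx)* = 14 states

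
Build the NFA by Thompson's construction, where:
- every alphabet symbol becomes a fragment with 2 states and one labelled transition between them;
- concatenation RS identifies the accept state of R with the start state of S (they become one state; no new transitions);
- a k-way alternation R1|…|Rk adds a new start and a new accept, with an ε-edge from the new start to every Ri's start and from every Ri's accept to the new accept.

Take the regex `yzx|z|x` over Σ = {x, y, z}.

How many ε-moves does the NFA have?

By structural recursion:
Each of the 5 symbol leaves contributes 0 ε-transitions.
  yzx = 0 ε-transitions
  yzx|z|x = 6 ε-transitions

6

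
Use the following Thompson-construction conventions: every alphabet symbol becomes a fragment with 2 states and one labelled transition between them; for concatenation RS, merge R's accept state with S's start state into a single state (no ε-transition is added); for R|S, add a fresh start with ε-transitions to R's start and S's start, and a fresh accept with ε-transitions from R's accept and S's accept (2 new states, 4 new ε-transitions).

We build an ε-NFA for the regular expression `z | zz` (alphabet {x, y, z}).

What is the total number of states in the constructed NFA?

Recursing over subexpressions:
Each of the 3 symbol leaves contributes a 2-state fragment.
  zz — 3 states
  z | zz — 7 states

7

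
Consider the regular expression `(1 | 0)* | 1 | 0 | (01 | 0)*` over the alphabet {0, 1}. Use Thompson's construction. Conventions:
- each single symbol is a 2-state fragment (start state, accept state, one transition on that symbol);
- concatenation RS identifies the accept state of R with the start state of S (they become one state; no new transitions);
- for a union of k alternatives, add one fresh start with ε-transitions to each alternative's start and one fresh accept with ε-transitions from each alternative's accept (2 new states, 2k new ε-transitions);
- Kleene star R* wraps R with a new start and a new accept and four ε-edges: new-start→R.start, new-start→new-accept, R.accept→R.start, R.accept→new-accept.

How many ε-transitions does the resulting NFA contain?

24

Recursing over subexpressions:
Each of the 7 symbol leaves contributes 0 ε-transitions.
  1 | 0 — 4 ε-transitions
  (1 | 0)* — 8 ε-transitions
  01 — 0 ε-transitions
  01 | 0 — 4 ε-transitions
  (01 | 0)* — 8 ε-transitions
  (1 | 0)* | 1 | 0 | (01 | 0)* — 24 ε-transitions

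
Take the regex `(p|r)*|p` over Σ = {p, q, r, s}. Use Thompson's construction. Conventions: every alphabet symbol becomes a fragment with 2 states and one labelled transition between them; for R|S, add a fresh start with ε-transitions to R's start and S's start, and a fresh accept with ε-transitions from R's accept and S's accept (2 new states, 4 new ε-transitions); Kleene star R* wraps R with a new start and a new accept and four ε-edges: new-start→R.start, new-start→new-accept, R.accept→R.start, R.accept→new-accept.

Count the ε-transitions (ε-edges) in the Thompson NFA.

Bottom-up over the parse tree:
Each of the 3 symbol leaves contributes 0 ε-transitions.
  p|r → 4 ε-transitions
  (p|r)* → 8 ε-transitions
  (p|r)*|p → 12 ε-transitions

12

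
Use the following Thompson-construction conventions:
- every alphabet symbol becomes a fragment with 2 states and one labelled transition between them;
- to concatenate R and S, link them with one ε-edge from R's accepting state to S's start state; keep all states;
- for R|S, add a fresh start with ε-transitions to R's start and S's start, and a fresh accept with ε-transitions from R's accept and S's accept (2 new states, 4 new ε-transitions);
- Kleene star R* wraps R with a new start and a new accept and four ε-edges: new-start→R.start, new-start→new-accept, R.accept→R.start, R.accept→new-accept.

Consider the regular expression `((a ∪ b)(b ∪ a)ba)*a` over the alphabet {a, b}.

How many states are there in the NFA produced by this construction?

Bottom-up over the parse tree:
Each of the 7 symbol leaves contributes a 2-state fragment.
  a ∪ b : 6 states
  b ∪ a : 6 states
  (a ∪ b)(b ∪ a)ba : 16 states
  ((a ∪ b)(b ∪ a)ba)* : 18 states
  ((a ∪ b)(b ∪ a)ba)*a : 20 states

20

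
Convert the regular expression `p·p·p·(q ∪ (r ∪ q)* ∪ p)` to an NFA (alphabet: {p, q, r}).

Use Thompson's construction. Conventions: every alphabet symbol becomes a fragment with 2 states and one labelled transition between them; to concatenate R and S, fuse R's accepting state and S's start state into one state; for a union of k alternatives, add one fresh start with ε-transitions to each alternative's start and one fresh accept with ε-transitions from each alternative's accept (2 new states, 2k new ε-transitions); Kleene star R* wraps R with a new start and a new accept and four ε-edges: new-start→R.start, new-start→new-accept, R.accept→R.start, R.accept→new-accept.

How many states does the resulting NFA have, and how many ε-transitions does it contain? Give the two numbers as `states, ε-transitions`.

By structural recursion:
Each of the 7 symbol leaves contributes 2 states and 0 ε-transitions.
  r ∪ q = 6 states, 4 ε-transitions
  (r ∪ q)* = 8 states, 8 ε-transitions
  q ∪ (r ∪ q)* ∪ p = 14 states, 14 ε-transitions
  p·p·p·(q ∪ (r ∪ q)* ∪ p) = 17 states, 14 ε-transitions

17, 14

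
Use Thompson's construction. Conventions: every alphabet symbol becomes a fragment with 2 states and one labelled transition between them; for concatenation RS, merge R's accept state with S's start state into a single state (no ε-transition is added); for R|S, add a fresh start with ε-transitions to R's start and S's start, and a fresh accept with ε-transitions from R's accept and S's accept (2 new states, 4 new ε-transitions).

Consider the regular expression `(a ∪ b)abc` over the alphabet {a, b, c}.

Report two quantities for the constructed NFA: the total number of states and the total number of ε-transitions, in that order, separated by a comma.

Bottom-up over the parse tree:
Each of the 5 symbol leaves contributes 2 states and 0 ε-transitions.
  a ∪ b — 6 states, 4 ε-transitions
  (a ∪ b)abc — 9 states, 4 ε-transitions

9, 4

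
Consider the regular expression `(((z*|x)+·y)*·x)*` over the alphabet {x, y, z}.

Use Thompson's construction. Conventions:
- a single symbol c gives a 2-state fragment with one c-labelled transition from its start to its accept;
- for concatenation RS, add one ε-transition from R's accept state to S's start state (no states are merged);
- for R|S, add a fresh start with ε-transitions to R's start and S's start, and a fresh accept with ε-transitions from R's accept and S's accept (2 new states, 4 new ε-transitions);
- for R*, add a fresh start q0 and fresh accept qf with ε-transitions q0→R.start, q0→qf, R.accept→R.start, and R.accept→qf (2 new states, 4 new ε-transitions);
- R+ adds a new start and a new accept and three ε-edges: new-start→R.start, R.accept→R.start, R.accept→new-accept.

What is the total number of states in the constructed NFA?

18

By structural recursion:
Each of the 4 symbol leaves contributes a 2-state fragment.
  z* — 4 states
  z*|x — 8 states
  (z*|x)+ — 10 states
  (z*|x)+·y — 12 states
  ((z*|x)+·y)* — 14 states
  ((z*|x)+·y)*·x — 16 states
  (((z*|x)+·y)*·x)* — 18 states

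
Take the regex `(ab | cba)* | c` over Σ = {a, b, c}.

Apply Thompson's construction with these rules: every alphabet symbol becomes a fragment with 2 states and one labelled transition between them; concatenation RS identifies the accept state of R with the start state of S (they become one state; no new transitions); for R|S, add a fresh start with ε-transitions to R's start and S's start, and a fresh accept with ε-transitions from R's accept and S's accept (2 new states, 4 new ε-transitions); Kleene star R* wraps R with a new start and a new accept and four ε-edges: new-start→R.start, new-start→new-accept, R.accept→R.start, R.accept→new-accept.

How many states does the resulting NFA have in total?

Per subexpression:
Each of the 6 symbol leaves contributes a 2-state fragment.
  ab = 3 states
  cba = 4 states
  ab | cba = 9 states
  (ab | cba)* = 11 states
  (ab | cba)* | c = 15 states

15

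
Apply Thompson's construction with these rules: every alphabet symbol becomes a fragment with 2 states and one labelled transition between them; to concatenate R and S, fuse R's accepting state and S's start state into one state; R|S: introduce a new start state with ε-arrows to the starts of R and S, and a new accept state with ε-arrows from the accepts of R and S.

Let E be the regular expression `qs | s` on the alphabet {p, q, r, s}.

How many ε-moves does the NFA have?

Bottom-up over the parse tree:
Each of the 3 symbol leaves contributes 0 ε-transitions.
  qs — 0 ε-transitions
  qs | s — 4 ε-transitions

4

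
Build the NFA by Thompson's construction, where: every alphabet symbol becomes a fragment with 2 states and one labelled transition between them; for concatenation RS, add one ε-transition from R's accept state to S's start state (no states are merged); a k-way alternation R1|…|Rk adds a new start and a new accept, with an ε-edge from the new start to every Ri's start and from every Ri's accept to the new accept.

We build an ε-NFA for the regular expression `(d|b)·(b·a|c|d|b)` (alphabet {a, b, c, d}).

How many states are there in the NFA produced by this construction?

18

By structural recursion:
Each of the 7 symbol leaves contributes a 2-state fragment.
  d|b — 6 states
  b·a — 4 states
  b·a|c|d|b — 12 states
  (d|b)·(b·a|c|d|b) — 18 states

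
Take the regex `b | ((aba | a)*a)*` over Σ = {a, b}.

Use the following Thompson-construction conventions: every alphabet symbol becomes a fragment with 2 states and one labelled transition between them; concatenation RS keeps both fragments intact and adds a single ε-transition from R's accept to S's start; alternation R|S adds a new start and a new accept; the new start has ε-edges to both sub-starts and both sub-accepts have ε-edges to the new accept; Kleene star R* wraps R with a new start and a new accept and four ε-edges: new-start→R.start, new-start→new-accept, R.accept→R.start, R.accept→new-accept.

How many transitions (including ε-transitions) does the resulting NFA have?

Per subexpression:
Each of the 6 symbol leaves contributes 1 transition (1 symbol, 0 ε).
  aba = 5 transitions (3 symbol, 2 ε)
  aba | a = 10 transitions (4 symbol, 6 ε)
  (aba | a)* = 14 transitions (4 symbol, 10 ε)
  (aba | a)*a = 16 transitions (5 symbol, 11 ε)
  ((aba | a)*a)* = 20 transitions (5 symbol, 15 ε)
  b | ((aba | a)*a)* = 25 transitions (6 symbol, 19 ε)

25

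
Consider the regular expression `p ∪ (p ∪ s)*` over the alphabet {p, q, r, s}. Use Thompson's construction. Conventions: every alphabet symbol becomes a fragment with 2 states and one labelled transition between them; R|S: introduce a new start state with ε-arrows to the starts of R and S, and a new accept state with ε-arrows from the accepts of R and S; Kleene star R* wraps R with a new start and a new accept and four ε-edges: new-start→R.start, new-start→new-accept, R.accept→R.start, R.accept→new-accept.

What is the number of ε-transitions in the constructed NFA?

Building bottom-up:
Each of the 3 symbol leaves contributes 0 ε-transitions.
  p ∪ s : 4 ε-transitions
  (p ∪ s)* : 8 ε-transitions
  p ∪ (p ∪ s)* : 12 ε-transitions

12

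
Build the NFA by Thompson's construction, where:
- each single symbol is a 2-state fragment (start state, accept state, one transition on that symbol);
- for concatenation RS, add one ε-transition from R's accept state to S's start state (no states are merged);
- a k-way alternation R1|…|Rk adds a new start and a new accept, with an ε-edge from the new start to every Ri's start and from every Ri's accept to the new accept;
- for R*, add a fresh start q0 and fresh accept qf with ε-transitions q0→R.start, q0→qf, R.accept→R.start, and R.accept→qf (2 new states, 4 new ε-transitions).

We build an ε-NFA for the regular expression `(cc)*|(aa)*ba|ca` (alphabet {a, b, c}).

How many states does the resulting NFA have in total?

22

Building bottom-up:
Each of the 8 symbol leaves contributes a 2-state fragment.
  cc = 4 states
  (cc)* = 6 states
  aa = 4 states
  (aa)* = 6 states
  (aa)*ba = 10 states
  ca = 4 states
  (cc)*|(aa)*ba|ca = 22 states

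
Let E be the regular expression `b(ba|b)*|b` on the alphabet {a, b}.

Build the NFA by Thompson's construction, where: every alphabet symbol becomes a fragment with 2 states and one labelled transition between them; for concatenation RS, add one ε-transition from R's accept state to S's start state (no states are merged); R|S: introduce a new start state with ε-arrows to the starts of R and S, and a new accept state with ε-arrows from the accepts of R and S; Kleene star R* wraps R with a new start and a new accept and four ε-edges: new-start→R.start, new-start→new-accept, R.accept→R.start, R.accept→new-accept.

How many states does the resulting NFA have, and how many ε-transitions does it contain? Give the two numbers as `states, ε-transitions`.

16, 14

By structural recursion:
Each of the 5 symbol leaves contributes 2 states and 0 ε-transitions.
  ba = 4 states, 1 ε-transition
  ba|b = 8 states, 5 ε-transitions
  (ba|b)* = 10 states, 9 ε-transitions
  b(ba|b)* = 12 states, 10 ε-transitions
  b(ba|b)*|b = 16 states, 14 ε-transitions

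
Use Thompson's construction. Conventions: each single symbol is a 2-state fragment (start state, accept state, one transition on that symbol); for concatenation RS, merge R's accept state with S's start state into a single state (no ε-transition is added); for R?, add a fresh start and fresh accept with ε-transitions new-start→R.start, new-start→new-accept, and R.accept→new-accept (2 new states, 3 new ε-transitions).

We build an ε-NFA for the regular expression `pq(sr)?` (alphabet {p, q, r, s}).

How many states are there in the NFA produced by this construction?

7

Building bottom-up:
Each of the 4 symbol leaves contributes a 2-state fragment.
  sr → 3 states
  (sr)? → 5 states
  pq(sr)? → 7 states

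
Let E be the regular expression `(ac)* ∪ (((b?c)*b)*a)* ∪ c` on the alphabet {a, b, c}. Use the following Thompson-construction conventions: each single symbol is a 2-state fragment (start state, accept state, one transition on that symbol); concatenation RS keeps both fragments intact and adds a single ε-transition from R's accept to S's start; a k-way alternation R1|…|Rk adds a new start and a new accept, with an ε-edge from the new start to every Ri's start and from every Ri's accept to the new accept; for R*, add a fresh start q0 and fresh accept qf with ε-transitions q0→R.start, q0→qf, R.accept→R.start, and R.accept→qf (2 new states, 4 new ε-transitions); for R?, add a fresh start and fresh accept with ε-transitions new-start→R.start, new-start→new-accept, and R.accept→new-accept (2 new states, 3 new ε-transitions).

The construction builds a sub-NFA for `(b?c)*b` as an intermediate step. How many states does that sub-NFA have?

Fragment for `(b?c)*b`:
Each of the 3 symbol leaves contributes a 2-state fragment.
  b? : 4 states
  b?c : 6 states
  (b?c)* : 8 states
  (b?c)*b : 10 states

10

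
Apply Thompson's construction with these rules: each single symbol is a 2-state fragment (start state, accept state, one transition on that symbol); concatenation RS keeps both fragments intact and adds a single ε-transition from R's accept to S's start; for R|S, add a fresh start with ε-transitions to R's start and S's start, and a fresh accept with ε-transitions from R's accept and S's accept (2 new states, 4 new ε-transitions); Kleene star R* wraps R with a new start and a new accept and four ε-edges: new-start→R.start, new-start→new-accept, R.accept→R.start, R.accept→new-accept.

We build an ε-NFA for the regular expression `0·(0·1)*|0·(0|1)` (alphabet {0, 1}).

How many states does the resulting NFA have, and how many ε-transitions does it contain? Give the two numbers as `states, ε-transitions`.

18, 15

Building bottom-up:
Each of the 6 symbol leaves contributes 2 states and 0 ε-transitions.
  0·1 → 4 states, 1 ε-transition
  (0·1)* → 6 states, 5 ε-transitions
  0·(0·1)* → 8 states, 6 ε-transitions
  0|1 → 6 states, 4 ε-transitions
  0·(0|1) → 8 states, 5 ε-transitions
  0·(0·1)*|0·(0|1) → 18 states, 15 ε-transitions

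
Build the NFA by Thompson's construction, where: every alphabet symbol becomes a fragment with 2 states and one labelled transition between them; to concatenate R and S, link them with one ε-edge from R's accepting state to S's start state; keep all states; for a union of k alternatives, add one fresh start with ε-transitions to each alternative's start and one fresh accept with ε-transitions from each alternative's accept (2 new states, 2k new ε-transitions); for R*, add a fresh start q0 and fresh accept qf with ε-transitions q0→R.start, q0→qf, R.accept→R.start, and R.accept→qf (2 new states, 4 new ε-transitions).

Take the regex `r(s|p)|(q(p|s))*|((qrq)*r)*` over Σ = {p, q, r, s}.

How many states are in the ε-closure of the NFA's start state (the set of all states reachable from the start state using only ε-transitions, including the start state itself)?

12

Compute the ε-closure size of each fragment's start state recursively; a symbol fragment's start has no outgoing ε-edge, so its closure is just itself (size 1).
  s|p — |closure| = 1 + 1 + 1 = 3 (the new accept is not ε-reachable since no branch accepts ε)
  r(s|p) — same as the first factor's closure: |closure| = 1
  p|s — |closure| = 1 + 1 + 1 = 3 (the new accept is not ε-reachable since no branch accepts ε)
  q(p|s) — |closure| equals the left operand's closure size = 1 (its accept is not ε-reachable, so the closure stops there)
  (q(p|s))* — the star's fresh start ε-reaches both the body's start and the fresh accept: |closure| = 2 + 1 = 3
  qrq — same as the first factor's closure: |closure| = 1
  (qrq)* — the star's fresh start ε-reaches both the body's start and the fresh accept: |closure| = 2 + 1 = 3
  (qrq)*r — the left operand accepts ε, so the closure extends into the next operand (via the concat ε-link); |closure| = 3 + 1 = 4
  ((qrq)*r)* — new start has ε-edges to the inner start and to the new accept, so |closure| = 2 + 4 = 6
  r(s|p)|(q(p|s))*|((qrq)*r)* — new start ε-reaches every alternative's start; at least one alternative accepts ε, so the union's new accept is reached too: |closure| = 1 + 1 + 3 + 6 + 1 = 12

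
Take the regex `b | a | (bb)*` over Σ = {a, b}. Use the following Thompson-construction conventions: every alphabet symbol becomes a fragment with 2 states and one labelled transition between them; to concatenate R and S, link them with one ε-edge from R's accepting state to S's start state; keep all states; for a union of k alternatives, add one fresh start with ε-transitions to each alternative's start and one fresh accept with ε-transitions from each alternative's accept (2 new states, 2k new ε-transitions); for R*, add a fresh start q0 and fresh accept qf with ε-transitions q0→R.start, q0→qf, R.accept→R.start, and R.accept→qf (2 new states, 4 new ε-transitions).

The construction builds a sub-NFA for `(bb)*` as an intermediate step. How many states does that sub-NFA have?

Fragment for `(bb)*`:
Each of the 2 symbol leaves contributes a 2-state fragment.
  bb — 4 states
  (bb)* — 6 states

6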